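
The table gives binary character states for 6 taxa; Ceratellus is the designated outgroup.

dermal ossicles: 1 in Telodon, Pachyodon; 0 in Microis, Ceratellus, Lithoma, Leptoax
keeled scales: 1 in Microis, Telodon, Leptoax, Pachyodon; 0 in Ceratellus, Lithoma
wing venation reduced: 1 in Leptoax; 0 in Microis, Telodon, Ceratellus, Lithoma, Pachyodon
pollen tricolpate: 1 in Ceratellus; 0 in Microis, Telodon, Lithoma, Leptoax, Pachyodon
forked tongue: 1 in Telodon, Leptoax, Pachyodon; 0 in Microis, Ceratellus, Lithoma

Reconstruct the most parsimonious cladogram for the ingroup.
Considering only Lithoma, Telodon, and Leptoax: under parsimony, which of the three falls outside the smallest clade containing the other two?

Character polarity is set by the outgroup: the derived state is whichever differs from the outgroup's state, so for pollen tricolpate the derived state is '0', and for the remaining characters it is '1'.
Only Pachyodon and Telodon show the derived state '1' for dermal ossicles, supporting them as a clade.
keeled scales (derived state '1') is shared by Leptoax, Microis, Pachyodon, and Telodon — a synapomorphy uniting that clade.
wing venation reduced: derived state '1' in Leptoax only — an autapomorphy, so it tells us nothing about relationships among taxa.
All ingroup taxa share the derived state '0' for pollen tricolpate; it defines the ingroup but does not resolve relationships within it.
forked tongue: derived state '1' in Leptoax, Pachyodon, and Telodon only — synapomorphy for {Leptoax, Pachyodon, Telodon}.
Most parsimonious ingroup topology: ((((Pachyodon,Telodon),Leptoax),Microis),Lithoma).
Telodon and Leptoax share a more recent common ancestor with each other than either does with Lithoma, so Lithoma is the least closely related of the three.

Lithoma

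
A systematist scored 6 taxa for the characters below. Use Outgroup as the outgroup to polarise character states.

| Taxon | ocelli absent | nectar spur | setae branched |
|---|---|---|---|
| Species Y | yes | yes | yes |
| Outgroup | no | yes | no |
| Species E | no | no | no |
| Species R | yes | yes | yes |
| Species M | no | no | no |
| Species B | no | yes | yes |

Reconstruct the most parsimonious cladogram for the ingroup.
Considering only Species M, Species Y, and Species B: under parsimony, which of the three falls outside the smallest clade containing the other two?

Character polarity is set by the outgroup: the derived state is whichever differs from the outgroup's state, so for nectar spur the derived state is 'no', and for the remaining characters it is 'yes'.
ocelli absent: derived state 'yes' in Species R and Species Y only — synapomorphy for {Species R, Species Y}.
nectar spur (derived state 'no') is shared by Species E and Species M — a synapomorphy uniting that clade.
setae branched (derived state 'yes') is shared by Species B, Species R, and Species Y — a synapomorphy uniting that clade.
Most parsimonious ingroup topology: ((Species E,Species M),(Species B,(Species R,Species Y))).
Species B and Species Y share a more recent common ancestor with each other than either does with Species M, so Species M is the least closely related of the three.

Species M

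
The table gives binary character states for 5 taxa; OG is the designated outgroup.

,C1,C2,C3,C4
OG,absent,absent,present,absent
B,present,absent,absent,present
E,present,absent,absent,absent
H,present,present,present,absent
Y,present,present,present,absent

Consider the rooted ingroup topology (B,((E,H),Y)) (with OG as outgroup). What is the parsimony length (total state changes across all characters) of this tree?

6

Map each character onto (B,((E,H),Y)) (rooted by OG) and count the minimum state changes it requires (Fitch parsimony):
C1: 1; C2: 2; C3: 2; C4: 1.
Total tree length = 6.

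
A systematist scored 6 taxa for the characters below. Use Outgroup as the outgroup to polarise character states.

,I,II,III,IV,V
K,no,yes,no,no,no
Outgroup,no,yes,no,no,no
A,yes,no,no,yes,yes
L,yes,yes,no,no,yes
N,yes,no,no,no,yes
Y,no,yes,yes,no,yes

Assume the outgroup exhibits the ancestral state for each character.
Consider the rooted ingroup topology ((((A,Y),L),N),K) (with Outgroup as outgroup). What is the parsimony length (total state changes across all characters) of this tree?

Map each character onto ((((A,Y),L),N),K) (rooted by Outgroup) and count the minimum state changes it requires (Fitch parsimony):
I: 2; II: 2; III: 1; IV: 1; V: 1.
Total tree length = 7.

7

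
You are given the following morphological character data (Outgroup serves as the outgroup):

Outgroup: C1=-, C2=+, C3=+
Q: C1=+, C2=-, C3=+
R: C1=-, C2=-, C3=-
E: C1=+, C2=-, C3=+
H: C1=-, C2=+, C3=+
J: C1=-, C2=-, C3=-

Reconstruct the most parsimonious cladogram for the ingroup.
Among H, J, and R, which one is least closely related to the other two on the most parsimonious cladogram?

Character polarity is set by the outgroup: the derived state is whichever differs from the outgroup's state, so for C2, C3 the derived state is '-', and for the remaining characters it is '+'.
Only E and Q show the derived state '+' for C1, supporting them as a clade.
Only E, J, Q, and R show the derived state '-' for C2, supporting them as a clade.
C3 (derived state '-') is shared by J and R — a synapomorphy uniting that clade.
Most parsimonious ingroup topology: (((Q,E),(R,J)),H).
R and J share a more recent common ancestor with each other than either does with H, so H is the least closely related of the three.

H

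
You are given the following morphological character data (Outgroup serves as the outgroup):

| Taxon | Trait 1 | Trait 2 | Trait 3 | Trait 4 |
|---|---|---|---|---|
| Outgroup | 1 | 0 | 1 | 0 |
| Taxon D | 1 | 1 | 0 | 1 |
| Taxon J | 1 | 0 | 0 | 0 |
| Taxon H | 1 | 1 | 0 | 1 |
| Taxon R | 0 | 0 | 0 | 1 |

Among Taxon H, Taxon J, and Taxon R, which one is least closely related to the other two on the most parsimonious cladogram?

Taxon J

Character polarity is set by the outgroup: the derived state is whichever differs from the outgroup's state, so for Trait 1, Trait 3 the derived state is '0', and for the remaining characters it is '1'.
Trait 1: derived state '0' in Taxon R only — an autapomorphy, so it tells us nothing about relationships among taxa.
Only Taxon D and Taxon H show the derived state '1' for Trait 2, supporting them as a clade.
Trait 3 (derived state '0') is shared by all ingroup taxa — unites the whole ingroup.
Trait 4 (derived state '1') is shared by Taxon D, Taxon H, and Taxon R — a synapomorphy uniting that clade.
Most parsimonious ingroup topology: (((Taxon D,Taxon H),Taxon R),Taxon J).
Taxon R and Taxon H share a more recent common ancestor with each other than either does with Taxon J, so Taxon J is the least closely related of the three.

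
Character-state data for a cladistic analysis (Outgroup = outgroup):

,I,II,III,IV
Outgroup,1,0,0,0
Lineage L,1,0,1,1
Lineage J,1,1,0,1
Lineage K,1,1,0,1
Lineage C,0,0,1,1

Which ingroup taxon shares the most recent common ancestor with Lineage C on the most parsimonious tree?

Lineage L

Character polarity is set by the outgroup: the derived state is whichever differs from the outgroup's state, so for I the derived state is '0', and for the remaining characters it is '1'.
I: derived state '0' in Lineage C only — an autapomorphy, so it tells us nothing about relationships among taxa.
II (derived state '1') is shared by Lineage J and Lineage K — a synapomorphy uniting that clade.
III (derived state '1') is shared by Lineage C and Lineage L — a synapomorphy uniting that clade.
All ingroup taxa share the derived state '1' for IV; it defines the ingroup but does not resolve relationships within it.
Most parsimonious ingroup topology: ((Lineage L,Lineage C),(Lineage J,Lineage K)).
Lineage C and Lineage L form a cherry on this tree, so they are sister taxa.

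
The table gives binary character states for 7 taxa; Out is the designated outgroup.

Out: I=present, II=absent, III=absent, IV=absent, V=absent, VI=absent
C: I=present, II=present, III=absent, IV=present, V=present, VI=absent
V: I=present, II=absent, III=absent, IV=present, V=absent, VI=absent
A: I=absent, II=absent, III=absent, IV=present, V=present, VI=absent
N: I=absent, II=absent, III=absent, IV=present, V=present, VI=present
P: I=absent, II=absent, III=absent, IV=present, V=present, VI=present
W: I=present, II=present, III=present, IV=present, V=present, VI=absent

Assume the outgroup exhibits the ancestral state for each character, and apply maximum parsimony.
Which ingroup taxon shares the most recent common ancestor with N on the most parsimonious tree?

P

Character polarity is set by the outgroup: the derived state is whichever differs from the outgroup's state, so for I the derived state is 'absent', and for the remaining characters it is 'present'.
Only A, N, and P show the derived state 'absent' for I, supporting them as a clade.
II (derived state 'present') is shared by C and W — a synapomorphy uniting that clade.
III (derived state 'present') is unique to W (autapomorphy; uninformative for grouping).
IV (derived state 'present') is shared by all ingroup taxa — unites the whole ingroup.
V (derived state 'present') is shared by A, C, N, P, and W — a synapomorphy uniting that clade.
VI (derived state 'present') is shared by N and P — a synapomorphy uniting that clade.
Most parsimonious ingroup topology: (((C,W),(A,(N,P))),V).
N and P form a cherry on this tree, so they are sister taxa.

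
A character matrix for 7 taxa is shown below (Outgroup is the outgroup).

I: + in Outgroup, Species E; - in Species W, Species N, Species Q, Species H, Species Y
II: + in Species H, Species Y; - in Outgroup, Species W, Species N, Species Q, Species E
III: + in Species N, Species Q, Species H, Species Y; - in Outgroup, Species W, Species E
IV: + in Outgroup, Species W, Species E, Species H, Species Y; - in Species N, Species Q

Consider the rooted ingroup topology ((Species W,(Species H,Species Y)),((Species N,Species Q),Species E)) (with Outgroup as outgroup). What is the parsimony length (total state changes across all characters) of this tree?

6

Map each character onto ((Species W,(Species H,Species Y)),((Species N,Species Q),Species E)) (rooted by Outgroup) and count the minimum state changes it requires (Fitch parsimony):
I: 2; II: 1; III: 2; IV: 1.
Total tree length = 6.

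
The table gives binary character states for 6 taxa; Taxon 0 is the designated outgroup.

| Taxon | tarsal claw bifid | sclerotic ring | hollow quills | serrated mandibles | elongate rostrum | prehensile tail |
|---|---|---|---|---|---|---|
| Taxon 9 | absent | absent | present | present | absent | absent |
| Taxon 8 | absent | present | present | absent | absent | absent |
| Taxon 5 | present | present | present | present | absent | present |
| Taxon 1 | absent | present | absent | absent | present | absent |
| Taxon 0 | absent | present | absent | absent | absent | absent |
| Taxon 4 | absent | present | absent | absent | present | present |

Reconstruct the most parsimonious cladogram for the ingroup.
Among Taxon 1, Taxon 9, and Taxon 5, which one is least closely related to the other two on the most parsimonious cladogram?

Taxon 1

Character polarity is set by the outgroup: the derived state is whichever differs from the outgroup's state, so for sclerotic ring the derived state is 'absent', and for the remaining characters it is 'present'.
tarsal claw bifid: derived state 'present' in Taxon 5 only — an autapomorphy, so it tells us nothing about relationships among taxa.
sclerotic ring (derived state 'absent') is unique to Taxon 9 (autapomorphy; uninformative for grouping).
hollow quills: derived state 'present' in Taxon 5, Taxon 8, and Taxon 9 only — synapomorphy for {Taxon 5, Taxon 8, Taxon 9}.
serrated mandibles: derived state 'present' in Taxon 5 and Taxon 9 only — synapomorphy for {Taxon 5, Taxon 9}.
Only Taxon 1 and Taxon 4 show the derived state 'present' for elongate rostrum, supporting them as a clade.
prehensile tail (state 'present') occurs in Taxon 4 and Taxon 5 but conflicts with the nesting implied by the other characters — most parsimoniously interpreted as homoplasy.
Most parsimonious ingroup topology: ((Taxon 8,(Taxon 5,Taxon 9)),(Taxon 1,Taxon 4)).
Taxon 5 and Taxon 9 share a more recent common ancestor with each other than either does with Taxon 1, so Taxon 1 is the least closely related of the three.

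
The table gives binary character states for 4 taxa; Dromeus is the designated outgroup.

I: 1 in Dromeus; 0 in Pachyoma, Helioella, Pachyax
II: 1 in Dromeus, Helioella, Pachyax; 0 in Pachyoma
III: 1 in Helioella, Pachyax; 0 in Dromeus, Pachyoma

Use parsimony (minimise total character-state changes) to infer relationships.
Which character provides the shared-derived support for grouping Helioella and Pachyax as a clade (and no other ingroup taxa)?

Character polarity is set by the outgroup: the derived state is whichever differs from the outgroup's state, so for I, II the derived state is '0', and for the remaining characters it is '1'.
All ingroup taxa share the derived state '0' for I; it defines the ingroup but does not resolve relationships within it.
II (derived state '0') is unique to Pachyoma (autapomorphy; uninformative for grouping).
III: derived state '1' in Helioella and Pachyax only — synapomorphy for {Helioella, Pachyax}.
Most parsimonious ingroup topology: (Pachyoma,(Helioella,Pachyax)).
The clade {Helioella, Pachyax} is supported by III: its derived state '1' occurs in exactly those taxa and in no other taxon (including the outgroup).

III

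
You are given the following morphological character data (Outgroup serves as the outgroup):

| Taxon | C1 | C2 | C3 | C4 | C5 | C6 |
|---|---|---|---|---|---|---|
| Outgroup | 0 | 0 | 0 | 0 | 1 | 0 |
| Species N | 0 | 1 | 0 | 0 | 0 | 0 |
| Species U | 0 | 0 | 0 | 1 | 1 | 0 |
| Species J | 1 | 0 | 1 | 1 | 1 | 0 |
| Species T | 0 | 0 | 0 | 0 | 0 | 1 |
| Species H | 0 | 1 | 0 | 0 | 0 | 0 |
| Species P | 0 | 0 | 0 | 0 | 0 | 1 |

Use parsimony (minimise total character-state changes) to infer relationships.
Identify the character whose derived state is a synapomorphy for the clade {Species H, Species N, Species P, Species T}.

Character polarity is set by the outgroup: the derived state is whichever differs from the outgroup's state, so for C5 the derived state is '0', and for the remaining characters it is '1'.
C1: derived state '1' in Species J only — an autapomorphy, so it tells us nothing about relationships among taxa.
C2: derived state '1' in Species H and Species N only — synapomorphy for {Species H, Species N}.
C3: derived state '1' in Species J only — an autapomorphy, so it tells us nothing about relationships among taxa.
C4: derived state '1' in Species J and Species U only — synapomorphy for {Species J, Species U}.
Only Species H, Species N, Species P, and Species T show the derived state '0' for C5, supporting them as a clade.
C6: derived state '1' in Species P and Species T only — synapomorphy for {Species P, Species T}.
Most parsimonious ingroup topology: (((Species N,Species H),(Species T,Species P)),(Species U,Species J)).
The clade {Species H, Species N, Species P, Species T} is supported by C5: its derived state '0' occurs in exactly those taxa and in no other taxon (including the outgroup).

C5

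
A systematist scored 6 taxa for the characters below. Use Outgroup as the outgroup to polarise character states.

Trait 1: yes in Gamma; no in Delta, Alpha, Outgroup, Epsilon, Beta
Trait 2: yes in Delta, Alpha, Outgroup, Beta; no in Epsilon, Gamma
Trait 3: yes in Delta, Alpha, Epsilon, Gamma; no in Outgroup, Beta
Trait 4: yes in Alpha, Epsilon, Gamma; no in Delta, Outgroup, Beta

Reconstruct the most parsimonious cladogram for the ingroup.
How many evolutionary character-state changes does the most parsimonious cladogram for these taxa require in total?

Character polarity is set by the outgroup: the derived state is whichever differs from the outgroup's state, so for Trait 2 the derived state is 'no', and for the remaining characters it is 'yes'.
Trait 1: derived state 'yes' in Gamma only — an autapomorphy, so it tells us nothing about relationships among taxa.
Only Epsilon and Gamma show the derived state 'no' for Trait 2, supporting them as a clade.
Only Alpha, Delta, Epsilon, and Gamma show the derived state 'yes' for Trait 3, supporting them as a clade.
Trait 4: derived state 'yes' in Alpha, Epsilon, and Gamma only — synapomorphy for {Alpha, Epsilon, Gamma}.
Most parsimonious ingroup topology: ((Delta,(Alpha,(Gamma,Epsilon))),Beta).
Changes per character on this tree: Trait 1: 1; Trait 2: 1; Trait 3: 1; Trait 4: 1.
Total = 4.

4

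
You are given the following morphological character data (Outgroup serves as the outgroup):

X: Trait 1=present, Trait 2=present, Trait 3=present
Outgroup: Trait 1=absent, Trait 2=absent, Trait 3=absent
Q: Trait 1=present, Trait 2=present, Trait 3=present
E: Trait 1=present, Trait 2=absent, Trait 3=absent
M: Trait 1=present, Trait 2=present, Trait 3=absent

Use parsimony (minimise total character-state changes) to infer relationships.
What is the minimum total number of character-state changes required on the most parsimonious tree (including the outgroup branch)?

3

The outgroup has state 'absent' for every character, so 'present' is the derived state throughout.
Trait 1 (derived state 'present') is shared by all ingroup taxa — unites the whole ingroup.
Only M, Q, and X show the derived state 'present' for Trait 2, supporting them as a clade.
Trait 3 (derived state 'present') is shared by Q and X — a synapomorphy uniting that clade.
Most parsimonious ingroup topology: (((Q,X),M),E).
Changes per character on this tree: Trait 1: 1; Trait 2: 1; Trait 3: 1.
Total = 3.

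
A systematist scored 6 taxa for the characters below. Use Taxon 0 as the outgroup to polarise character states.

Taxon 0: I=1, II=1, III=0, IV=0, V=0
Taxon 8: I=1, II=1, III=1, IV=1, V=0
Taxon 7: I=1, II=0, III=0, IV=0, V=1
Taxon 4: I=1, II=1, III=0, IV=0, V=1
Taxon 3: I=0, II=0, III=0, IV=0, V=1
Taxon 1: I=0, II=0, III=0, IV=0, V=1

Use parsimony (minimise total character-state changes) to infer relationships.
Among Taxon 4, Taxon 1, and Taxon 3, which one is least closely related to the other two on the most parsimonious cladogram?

Taxon 4

Character polarity is set by the outgroup: the derived state is whichever differs from the outgroup's state, so for I, II the derived state is '0', and for the remaining characters it is '1'.
I (derived state '0') is shared by Taxon 1 and Taxon 3 — a synapomorphy uniting that clade.
Only Taxon 1, Taxon 3, and Taxon 7 show the derived state '0' for II, supporting them as a clade.
III: derived state '1' in Taxon 8 only — an autapomorphy, so it tells us nothing about relationships among taxa.
IV (derived state '1') is unique to Taxon 8 (autapomorphy; uninformative for grouping).
Only Taxon 1, Taxon 3, Taxon 4, and Taxon 7 show the derived state '1' for V, supporting them as a clade.
Most parsimonious ingroup topology: (Taxon 8,((Taxon 7,(Taxon 3,Taxon 1)),Taxon 4)).
Taxon 1 and Taxon 3 share a more recent common ancestor with each other than either does with Taxon 4, so Taxon 4 is the least closely related of the three.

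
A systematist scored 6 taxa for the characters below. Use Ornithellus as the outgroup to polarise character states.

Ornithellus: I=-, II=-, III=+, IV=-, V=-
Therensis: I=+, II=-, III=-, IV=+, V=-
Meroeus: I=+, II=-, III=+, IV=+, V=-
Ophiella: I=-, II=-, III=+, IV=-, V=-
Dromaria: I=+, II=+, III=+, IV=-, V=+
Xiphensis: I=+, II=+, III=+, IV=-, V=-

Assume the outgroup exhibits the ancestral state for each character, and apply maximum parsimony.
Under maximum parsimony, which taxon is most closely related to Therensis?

Character polarity is set by the outgroup: the derived state is whichever differs from the outgroup's state, so for III the derived state is '-', and for the remaining characters it is '+'.
I: derived state '+' in Dromaria, Meroeus, Therensis, and Xiphensis only — synapomorphy for {Dromaria, Meroeus, Therensis, Xiphensis}.
II (derived state '+') is shared by Dromaria and Xiphensis — a synapomorphy uniting that clade.
III: derived state '-' in Therensis only — an autapomorphy, so it tells us nothing about relationships among taxa.
Only Meroeus and Therensis show the derived state '+' for IV, supporting them as a clade.
V (derived state '+') is unique to Dromaria (autapomorphy; uninformative for grouping).
Most parsimonious ingroup topology: (((Therensis,Meroeus),(Dromaria,Xiphensis)),Ophiella).
Therensis and Meroeus form a cherry on this tree, so they are sister taxa.

Meroeus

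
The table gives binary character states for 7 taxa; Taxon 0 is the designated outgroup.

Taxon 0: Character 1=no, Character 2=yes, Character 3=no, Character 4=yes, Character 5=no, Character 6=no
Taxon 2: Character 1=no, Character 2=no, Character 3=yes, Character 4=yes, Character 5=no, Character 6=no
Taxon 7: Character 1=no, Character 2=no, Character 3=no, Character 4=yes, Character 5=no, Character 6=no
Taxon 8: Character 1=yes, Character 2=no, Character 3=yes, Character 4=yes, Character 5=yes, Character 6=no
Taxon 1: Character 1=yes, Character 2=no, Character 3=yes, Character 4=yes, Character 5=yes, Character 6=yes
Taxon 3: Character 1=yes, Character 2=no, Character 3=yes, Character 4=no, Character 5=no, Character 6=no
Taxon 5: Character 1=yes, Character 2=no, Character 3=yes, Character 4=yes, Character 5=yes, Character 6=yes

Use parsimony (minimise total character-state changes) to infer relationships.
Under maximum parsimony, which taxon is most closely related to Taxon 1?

Character polarity is set by the outgroup: the derived state is whichever differs from the outgroup's state, so for Character 2, Character 4 the derived state is 'no', and for the remaining characters it is 'yes'.
Only Taxon 1, Taxon 3, Taxon 5, and Taxon 8 show the derived state 'yes' for Character 1, supporting them as a clade.
All ingroup taxa share the derived state 'no' for Character 2; it defines the ingroup but does not resolve relationships within it.
Character 3 (derived state 'yes') is shared by Taxon 1, Taxon 2, Taxon 3, Taxon 5, and Taxon 8 — a synapomorphy uniting that clade.
Character 4 (derived state 'no') is unique to Taxon 3 (autapomorphy; uninformative for grouping).
Only Taxon 1, Taxon 5, and Taxon 8 show the derived state 'yes' for Character 5, supporting them as a clade.
Only Taxon 1 and Taxon 5 show the derived state 'yes' for Character 6, supporting them as a clade.
Most parsimonious ingroup topology: ((Taxon 2,((Taxon 8,(Taxon 1,Taxon 5)),Taxon 3)),Taxon 7).
Taxon 1 and Taxon 5 form a cherry on this tree, so they are sister taxa.

Taxon 5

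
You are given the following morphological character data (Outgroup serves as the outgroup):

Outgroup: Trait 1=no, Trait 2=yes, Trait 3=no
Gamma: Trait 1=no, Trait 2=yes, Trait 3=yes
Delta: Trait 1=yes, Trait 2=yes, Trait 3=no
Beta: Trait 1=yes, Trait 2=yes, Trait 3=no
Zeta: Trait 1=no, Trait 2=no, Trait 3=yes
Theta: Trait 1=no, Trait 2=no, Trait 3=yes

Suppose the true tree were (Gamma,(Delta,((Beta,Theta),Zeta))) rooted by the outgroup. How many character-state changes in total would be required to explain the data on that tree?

7

Map each character onto (Gamma,(Delta,((Beta,Theta),Zeta))) (rooted by Outgroup) and count the minimum state changes it requires (Fitch parsimony):
Trait 1: 2; Trait 2: 2; Trait 3: 3.
Total tree length = 7.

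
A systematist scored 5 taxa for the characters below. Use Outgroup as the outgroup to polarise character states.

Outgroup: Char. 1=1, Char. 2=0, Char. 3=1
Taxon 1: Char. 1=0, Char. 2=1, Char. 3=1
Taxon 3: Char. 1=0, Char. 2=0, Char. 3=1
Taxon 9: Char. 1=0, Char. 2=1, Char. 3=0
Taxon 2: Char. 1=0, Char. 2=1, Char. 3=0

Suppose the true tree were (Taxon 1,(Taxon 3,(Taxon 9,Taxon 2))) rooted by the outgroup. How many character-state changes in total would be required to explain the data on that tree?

4

Map each character onto (Taxon 1,(Taxon 3,(Taxon 9,Taxon 2))) (rooted by Outgroup) and count the minimum state changes it requires (Fitch parsimony):
Char. 1: 1; Char. 2: 2; Char. 3: 1.
Total tree length = 4.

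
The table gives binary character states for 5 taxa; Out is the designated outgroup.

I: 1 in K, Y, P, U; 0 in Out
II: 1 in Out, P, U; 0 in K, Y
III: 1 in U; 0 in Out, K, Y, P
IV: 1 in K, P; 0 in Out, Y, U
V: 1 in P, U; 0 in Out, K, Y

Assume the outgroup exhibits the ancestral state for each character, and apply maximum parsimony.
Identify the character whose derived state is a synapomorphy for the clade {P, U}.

Character polarity is set by the outgroup: the derived state is whichever differs from the outgroup's state, so for II the derived state is '0', and for the remaining characters it is '1'.
All ingroup taxa share the derived state '1' for I; it defines the ingroup but does not resolve relationships within it.
II: derived state '0' in K and Y only — synapomorphy for {K, Y}.
III: derived state '1' in U only — an autapomorphy, so it tells us nothing about relationships among taxa.
IV groups K and P, which is incompatible with the clades supported by the remaining characters; treating it as convergent (homoplasy) costs fewer steps than any alternative tree.
V (derived state '1') is shared by P and U — a synapomorphy uniting that clade.
Most parsimonious ingroup topology: ((K,Y),(P,U)).
The clade {P, U} is supported by V: its derived state '1' occurs in exactly those taxa and in no other taxon (including the outgroup).

V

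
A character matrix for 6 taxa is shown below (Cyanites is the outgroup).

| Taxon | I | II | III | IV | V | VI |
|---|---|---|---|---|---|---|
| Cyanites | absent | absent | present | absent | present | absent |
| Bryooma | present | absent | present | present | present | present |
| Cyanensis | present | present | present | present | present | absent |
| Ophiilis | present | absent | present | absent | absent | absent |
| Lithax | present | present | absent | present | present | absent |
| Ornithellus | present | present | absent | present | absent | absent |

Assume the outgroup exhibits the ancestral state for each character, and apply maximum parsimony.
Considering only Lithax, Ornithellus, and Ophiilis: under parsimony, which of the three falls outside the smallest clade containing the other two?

Character polarity is set by the outgroup: the derived state is whichever differs from the outgroup's state, so for III, V the derived state is 'absent', and for the remaining characters it is 'present'.
All ingroup taxa share the derived state 'present' for I; it defines the ingroup but does not resolve relationships within it.
Only Cyanensis, Lithax, and Ornithellus show the derived state 'present' for II, supporting them as a clade.
Only Lithax and Ornithellus show the derived state 'absent' for III, supporting them as a clade.
IV: derived state 'present' in Bryooma, Cyanensis, Lithax, and Ornithellus only — synapomorphy for {Bryooma, Cyanensis, Lithax, Ornithellus}.
V (state 'absent') occurs in Ophiilis and Ornithellus but conflicts with the nesting implied by the other characters — most parsimoniously interpreted as homoplasy.
VI (derived state 'present') is unique to Bryooma (autapomorphy; uninformative for grouping).
Most parsimonious ingroup topology: ((Bryooma,(Cyanensis,(Lithax,Ornithellus))),Ophiilis).
Lithax and Ornithellus share a more recent common ancestor with each other than either does with Ophiilis, so Ophiilis is the least closely related of the three.

Ophiilis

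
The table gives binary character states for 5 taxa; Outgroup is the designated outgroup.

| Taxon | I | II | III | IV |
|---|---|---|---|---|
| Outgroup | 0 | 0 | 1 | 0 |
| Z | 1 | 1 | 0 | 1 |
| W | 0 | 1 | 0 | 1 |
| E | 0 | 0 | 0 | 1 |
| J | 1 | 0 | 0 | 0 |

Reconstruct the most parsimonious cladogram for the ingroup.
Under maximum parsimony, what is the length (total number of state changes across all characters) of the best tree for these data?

5

Character polarity is set by the outgroup: the derived state is whichever differs from the outgroup's state, so for III the derived state is '0', and for the remaining characters it is '1'.
I groups J and Z, which is incompatible with the clades supported by the remaining characters; treating it as convergent (homoplasy) costs fewer steps than any alternative tree.
II: derived state '1' in W and Z only — synapomorphy for {W, Z}.
III (derived state '0') is shared by all ingroup taxa — unites the whole ingroup.
Only E, W, and Z show the derived state '1' for IV, supporting them as a clade.
Most parsimonious ingroup topology: (((Z,W),E),J).
Changes per character on this tree: I: 2; II: 1; III: 1; IV: 1.
Total = 5.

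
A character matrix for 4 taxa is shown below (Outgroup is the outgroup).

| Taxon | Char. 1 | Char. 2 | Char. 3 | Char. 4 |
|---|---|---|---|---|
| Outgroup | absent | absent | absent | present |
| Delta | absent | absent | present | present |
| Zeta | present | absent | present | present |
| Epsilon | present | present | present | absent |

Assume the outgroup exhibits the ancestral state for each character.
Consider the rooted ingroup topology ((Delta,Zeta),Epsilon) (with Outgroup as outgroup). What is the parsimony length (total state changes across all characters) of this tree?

5

Map each character onto ((Delta,Zeta),Epsilon) (rooted by Outgroup) and count the minimum state changes it requires (Fitch parsimony):
Char. 1: 2; Char. 2: 1; Char. 3: 1; Char. 4: 1.
Total tree length = 5.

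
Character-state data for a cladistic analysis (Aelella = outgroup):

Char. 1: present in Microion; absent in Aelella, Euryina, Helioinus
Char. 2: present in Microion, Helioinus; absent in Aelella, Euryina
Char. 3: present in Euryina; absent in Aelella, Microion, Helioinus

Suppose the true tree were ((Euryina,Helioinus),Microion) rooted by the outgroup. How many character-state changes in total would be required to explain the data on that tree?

4

Map each character onto ((Euryina,Helioinus),Microion) (rooted by Aelella) and count the minimum state changes it requires (Fitch parsimony):
Char. 1: 1; Char. 2: 2; Char. 3: 1.
Total tree length = 4.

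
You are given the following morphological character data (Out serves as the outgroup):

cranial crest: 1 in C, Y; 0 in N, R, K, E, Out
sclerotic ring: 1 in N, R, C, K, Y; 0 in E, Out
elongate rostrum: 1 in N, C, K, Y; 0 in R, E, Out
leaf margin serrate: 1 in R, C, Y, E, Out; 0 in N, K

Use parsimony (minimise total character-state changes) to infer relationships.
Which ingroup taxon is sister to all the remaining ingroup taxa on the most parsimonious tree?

Character polarity is set by the outgroup: the derived state is whichever differs from the outgroup's state, so for leaf margin serrate the derived state is '0', and for the remaining characters it is '1'.
cranial crest: derived state '1' in C and Y only — synapomorphy for {C, Y}.
sclerotic ring (derived state '1') is shared by C, K, N, R, and Y — a synapomorphy uniting that clade.
elongate rostrum: derived state '1' in C, K, N, and Y only — synapomorphy for {C, K, N, Y}.
leaf margin serrate (derived state '0') is shared by K and N — a synapomorphy uniting that clade.
Most parsimonious ingroup topology: ((((K,N),(C,Y)),R),E).
E is sister to the clade containing all other ingroup taxa, so it is the earliest-diverging (most basal) ingroup lineage.

E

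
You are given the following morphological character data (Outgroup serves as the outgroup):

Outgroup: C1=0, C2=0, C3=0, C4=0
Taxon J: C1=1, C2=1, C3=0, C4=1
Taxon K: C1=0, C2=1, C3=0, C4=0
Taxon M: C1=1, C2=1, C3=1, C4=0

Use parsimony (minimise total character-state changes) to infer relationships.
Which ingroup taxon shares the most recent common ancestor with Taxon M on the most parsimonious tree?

Taxon J

The outgroup has state '0' for every character, so '1' is the derived state throughout.
C1 (derived state '1') is shared by Taxon J and Taxon M — a synapomorphy uniting that clade.
All ingroup taxa share the derived state '1' for C2; it defines the ingroup but does not resolve relationships within it.
C3: derived state '1' in Taxon M only — an autapomorphy, so it tells us nothing about relationships among taxa.
C4 (derived state '1') is unique to Taxon J (autapomorphy; uninformative for grouping).
Most parsimonious ingroup topology: ((Taxon J,Taxon M),Taxon K).
Taxon M and Taxon J form a cherry on this tree, so they are sister taxa.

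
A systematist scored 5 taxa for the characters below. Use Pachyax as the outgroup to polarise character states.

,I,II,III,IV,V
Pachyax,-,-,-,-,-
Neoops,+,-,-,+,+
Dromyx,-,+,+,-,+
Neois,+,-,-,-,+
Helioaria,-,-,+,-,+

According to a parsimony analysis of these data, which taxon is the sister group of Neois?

Neoops

The outgroup has state '-' for every character, so '+' is the derived state throughout.
Only Neois and Neoops show the derived state '+' for I, supporting them as a clade.
II: derived state '+' in Dromyx only — an autapomorphy, so it tells us nothing about relationships among taxa.
III: derived state '+' in Dromyx and Helioaria only — synapomorphy for {Dromyx, Helioaria}.
IV (derived state '+') is unique to Neoops (autapomorphy; uninformative for grouping).
V (derived state '+') is shared by all ingroup taxa — unites the whole ingroup.
Most parsimonious ingroup topology: ((Neoops,Neois),(Dromyx,Helioaria)).
Neois and Neoops form a cherry on this tree, so they are sister taxa.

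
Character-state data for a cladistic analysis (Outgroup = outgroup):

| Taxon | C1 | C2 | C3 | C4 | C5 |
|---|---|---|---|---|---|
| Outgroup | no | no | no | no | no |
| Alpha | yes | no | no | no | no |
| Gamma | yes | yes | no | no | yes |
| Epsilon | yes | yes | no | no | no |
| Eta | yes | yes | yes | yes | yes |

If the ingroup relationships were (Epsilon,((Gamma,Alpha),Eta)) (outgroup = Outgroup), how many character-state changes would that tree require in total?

Map each character onto (Epsilon,((Gamma,Alpha),Eta)) (rooted by Outgroup) and count the minimum state changes it requires (Fitch parsimony):
C1: 1; C2: 2; C3: 1; C4: 1; C5: 2.
Total tree length = 7.

7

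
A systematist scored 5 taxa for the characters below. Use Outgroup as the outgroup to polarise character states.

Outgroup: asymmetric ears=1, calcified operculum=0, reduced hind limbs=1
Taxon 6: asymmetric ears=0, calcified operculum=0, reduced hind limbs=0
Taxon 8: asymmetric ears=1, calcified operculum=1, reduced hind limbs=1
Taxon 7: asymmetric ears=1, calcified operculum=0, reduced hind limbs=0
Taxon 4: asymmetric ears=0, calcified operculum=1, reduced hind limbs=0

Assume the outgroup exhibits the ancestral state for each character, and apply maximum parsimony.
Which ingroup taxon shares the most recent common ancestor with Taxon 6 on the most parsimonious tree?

Taxon 4

Character polarity is set by the outgroup: the derived state is whichever differs from the outgroup's state, so for asymmetric ears, reduced hind limbs the derived state is '0', and for the remaining characters it is '1'.
Only Taxon 4 and Taxon 6 show the derived state '0' for asymmetric ears, supporting them as a clade.
calcified operculum (state '1') occurs in Taxon 4 and Taxon 8 but conflicts with the nesting implied by the other characters — most parsimoniously interpreted as homoplasy.
Only Taxon 4, Taxon 6, and Taxon 7 show the derived state '0' for reduced hind limbs, supporting them as a clade.
Most parsimonious ingroup topology: (((Taxon 6,Taxon 4),Taxon 7),Taxon 8).
Taxon 6 and Taxon 4 form a cherry on this tree, so they are sister taxa.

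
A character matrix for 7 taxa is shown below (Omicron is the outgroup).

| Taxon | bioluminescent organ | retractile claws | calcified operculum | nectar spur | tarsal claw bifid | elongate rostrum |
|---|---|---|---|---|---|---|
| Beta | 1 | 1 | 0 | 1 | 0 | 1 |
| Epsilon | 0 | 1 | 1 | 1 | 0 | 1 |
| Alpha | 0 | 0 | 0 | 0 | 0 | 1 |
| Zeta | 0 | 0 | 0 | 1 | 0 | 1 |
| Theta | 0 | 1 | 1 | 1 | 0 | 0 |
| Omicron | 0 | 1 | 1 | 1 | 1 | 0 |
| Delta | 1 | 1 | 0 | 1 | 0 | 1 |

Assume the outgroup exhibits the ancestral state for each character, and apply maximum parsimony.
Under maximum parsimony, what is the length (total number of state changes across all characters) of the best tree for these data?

6

Character polarity is set by the outgroup: the derived state is whichever differs from the outgroup's state, so for retractile claws, calcified operculum, nectar spur, tarsal claw bifid the derived state is '0', and for the remaining characters it is '1'.
bioluminescent organ (derived state '1') is shared by Beta and Delta — a synapomorphy uniting that clade.
retractile claws (derived state '0') is shared by Alpha and Zeta — a synapomorphy uniting that clade.
calcified operculum: derived state '0' in Alpha, Beta, Delta, and Zeta only — synapomorphy for {Alpha, Beta, Delta, Zeta}.
nectar spur: derived state '0' in Alpha only — an autapomorphy, so it tells us nothing about relationships among taxa.
tarsal claw bifid (derived state '0') is shared by all ingroup taxa — unites the whole ingroup.
Only Alpha, Beta, Delta, Epsilon, and Zeta show the derived state '1' for elongate rostrum, supporting them as a clade.
Most parsimonious ingroup topology: ((((Zeta,Alpha),(Beta,Delta)),Epsilon),Theta).
Changes per character on this tree: bioluminescent organ: 1; retractile claws: 1; calcified operculum: 1; nectar spur: 1; tarsal claw bifid: 1; elongate rostrum: 1.
Total = 6.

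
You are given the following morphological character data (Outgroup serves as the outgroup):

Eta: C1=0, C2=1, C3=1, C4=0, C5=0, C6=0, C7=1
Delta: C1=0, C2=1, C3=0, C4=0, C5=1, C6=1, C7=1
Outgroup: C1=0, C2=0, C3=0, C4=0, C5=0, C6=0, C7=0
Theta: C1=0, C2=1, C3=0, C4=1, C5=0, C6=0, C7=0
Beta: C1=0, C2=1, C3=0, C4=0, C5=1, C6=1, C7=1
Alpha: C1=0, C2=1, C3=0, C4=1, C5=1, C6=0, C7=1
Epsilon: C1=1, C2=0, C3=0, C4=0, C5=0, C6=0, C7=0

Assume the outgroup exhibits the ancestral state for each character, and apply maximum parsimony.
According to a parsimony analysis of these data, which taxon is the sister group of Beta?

Delta

The outgroup has state '0' for every character, so '1' is the derived state throughout.
C1: derived state '1' in Epsilon only — an autapomorphy, so it tells us nothing about relationships among taxa.
C2 (derived state '1') is shared by Alpha, Beta, Delta, Eta, and Theta — a synapomorphy uniting that clade.
C3: derived state '1' in Eta only — an autapomorphy, so it tells us nothing about relationships among taxa.
C4 (state '1') occurs in Alpha and Theta but conflicts with the nesting implied by the other characters — most parsimoniously interpreted as homoplasy.
Only Alpha, Beta, and Delta show the derived state '1' for C5, supporting them as a clade.
Only Beta and Delta show the derived state '1' for C6, supporting them as a clade.
C7 (derived state '1') is shared by Alpha, Beta, Delta, and Eta — a synapomorphy uniting that clade.
Most parsimonious ingroup topology: (((((Beta,Delta),Alpha),Eta),Theta),Epsilon).
Beta and Delta form a cherry on this tree, so they are sister taxa.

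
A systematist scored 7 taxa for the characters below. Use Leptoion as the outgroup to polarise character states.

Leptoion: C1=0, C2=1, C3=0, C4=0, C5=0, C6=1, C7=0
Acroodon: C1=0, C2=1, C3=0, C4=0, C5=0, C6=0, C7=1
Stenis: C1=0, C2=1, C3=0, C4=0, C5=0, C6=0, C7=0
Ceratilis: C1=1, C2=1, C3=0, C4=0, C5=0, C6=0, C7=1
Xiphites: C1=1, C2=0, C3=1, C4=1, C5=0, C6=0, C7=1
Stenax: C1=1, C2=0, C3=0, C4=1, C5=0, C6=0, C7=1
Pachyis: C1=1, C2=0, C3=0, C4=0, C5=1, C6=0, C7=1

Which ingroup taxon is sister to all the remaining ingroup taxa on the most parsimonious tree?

Character polarity is set by the outgroup: the derived state is whichever differs from the outgroup's state, so for C2, C6 the derived state is '0', and for the remaining characters it is '1'.
C1: derived state '1' in Ceratilis, Pachyis, Stenax, and Xiphites only — synapomorphy for {Ceratilis, Pachyis, Stenax, Xiphites}.
Only Pachyis, Stenax, and Xiphites show the derived state '0' for C2, supporting them as a clade.
C3 (derived state '1') is unique to Xiphites (autapomorphy; uninformative for grouping).
Only Stenax and Xiphites show the derived state '1' for C4, supporting them as a clade.
C5 (derived state '1') is unique to Pachyis (autapomorphy; uninformative for grouping).
All ingroup taxa share the derived state '0' for C6; it defines the ingroup but does not resolve relationships within it.
C7: derived state '1' in Acroodon, Ceratilis, Pachyis, Stenax, and Xiphites only — synapomorphy for {Acroodon, Ceratilis, Pachyis, Stenax, Xiphites}.
Most parsimonious ingroup topology: ((Acroodon,(Ceratilis,((Xiphites,Stenax),Pachyis))),Stenis).
Stenis is sister to the clade containing all other ingroup taxa, so it is the earliest-diverging (most basal) ingroup lineage.

Stenis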